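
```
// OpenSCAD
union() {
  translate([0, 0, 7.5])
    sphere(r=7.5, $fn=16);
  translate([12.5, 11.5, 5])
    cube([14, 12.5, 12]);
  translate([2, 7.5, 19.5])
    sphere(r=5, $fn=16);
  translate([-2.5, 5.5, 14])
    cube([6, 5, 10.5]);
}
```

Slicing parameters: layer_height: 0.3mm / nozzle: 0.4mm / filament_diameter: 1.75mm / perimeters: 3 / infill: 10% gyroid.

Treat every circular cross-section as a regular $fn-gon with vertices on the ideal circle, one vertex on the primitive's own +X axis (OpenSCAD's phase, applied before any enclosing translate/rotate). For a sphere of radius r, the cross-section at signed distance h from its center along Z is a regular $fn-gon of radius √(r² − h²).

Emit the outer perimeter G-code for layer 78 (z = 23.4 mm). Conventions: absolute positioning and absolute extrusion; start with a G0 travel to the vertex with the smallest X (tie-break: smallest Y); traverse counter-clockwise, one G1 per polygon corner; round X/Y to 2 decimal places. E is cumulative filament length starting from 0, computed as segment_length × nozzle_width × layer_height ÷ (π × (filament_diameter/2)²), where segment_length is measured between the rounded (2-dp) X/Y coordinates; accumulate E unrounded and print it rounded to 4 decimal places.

G0 X-2.50 Y5.50 Z23.40
G1 X-0.35 Y5.50 E0.1073
G1 X-0.21 Y5.29 E0.1199
G1 X0.80 Y4.61 E0.1806
G1 X2.00 Y4.37 E0.2417
G1 X3.20 Y4.61 E0.3027
G1 X4.21 Y5.29 E0.3635
G1 X4.89 Y6.30 E0.4242
G1 X5.13 Y7.50 E0.4853
G1 X4.89 Y8.70 E0.5463
G1 X4.21 Y9.71 E0.6071
G1 X3.50 Y10.19 E0.6498
G1 X3.50 Y10.50 E0.6653
G1 X2.65 Y10.50 E0.7077
G1 X2.00 Y10.63 E0.7408
G1 X1.35 Y10.50 E0.7738
G1 X-2.50 Y10.50 E0.9659
G1 X-2.50 Y5.50 E1.2154

At z = 23.4 mm: the sphere is absent (|z−center|=15.900 > r=7.5); the cube at (12.5, 11.5) is not intersected at this z (z outside [5, 17]); the r=5 sphere at (2, 7.5) slices to a regular 16-gon of circumradius 3.129 (√(r²−h²) with h=3.9 from center); the cube at (-2.5, 5.5) (footprint 6×5) is included at this height; Combining (union): the regions partially overlap (shared area 20.57 mm²), so overlapping operands fuse into one piece — 1 connected region. The outline is a single polygon with 17 vertices. Extrusion per mm of travel: 0.4 × 0.3 / (π × 0.875²) = 0.049890. Accumulating E over each segment gives final E = 1.2154.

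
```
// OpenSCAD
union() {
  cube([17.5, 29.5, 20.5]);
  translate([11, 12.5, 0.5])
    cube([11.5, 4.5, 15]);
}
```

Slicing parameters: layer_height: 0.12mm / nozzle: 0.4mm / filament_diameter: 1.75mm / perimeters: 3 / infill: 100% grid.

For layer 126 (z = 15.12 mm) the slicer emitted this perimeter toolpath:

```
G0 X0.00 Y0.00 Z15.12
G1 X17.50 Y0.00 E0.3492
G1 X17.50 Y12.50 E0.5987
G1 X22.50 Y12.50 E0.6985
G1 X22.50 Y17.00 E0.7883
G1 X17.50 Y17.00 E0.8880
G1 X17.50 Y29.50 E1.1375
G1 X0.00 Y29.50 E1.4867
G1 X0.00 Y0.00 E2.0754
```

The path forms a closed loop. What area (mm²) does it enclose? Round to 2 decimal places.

538.75 mm²

Apply the shoelace formula to the sequence of (X, Y) vertices; enclosed area = 538.75 mm².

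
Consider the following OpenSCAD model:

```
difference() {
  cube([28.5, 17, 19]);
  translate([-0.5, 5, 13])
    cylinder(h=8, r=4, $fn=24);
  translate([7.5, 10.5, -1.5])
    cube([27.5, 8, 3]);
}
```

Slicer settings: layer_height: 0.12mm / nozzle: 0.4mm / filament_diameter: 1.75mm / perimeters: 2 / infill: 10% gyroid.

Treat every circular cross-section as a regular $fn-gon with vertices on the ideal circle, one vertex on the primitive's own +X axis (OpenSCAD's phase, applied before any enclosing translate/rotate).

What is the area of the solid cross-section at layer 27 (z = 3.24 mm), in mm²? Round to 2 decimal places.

484.50 mm²

At z = 3.24 mm: the 28.5×17 cube contributes its full rectangle (area 484.50 mm²); the cylinder at (-0.5, 5) does not reach this height (z outside [13, 21]); the cube at (7.5, 10.5) is not intersected at this z (z outside [-1.5, 1.5]); Subtracting the remaining from the first: none of the subtracted shapes is present at this height, so the 28.5×17 cube is unchanged — area = 484.50 mm². Overall, the cross-section is a single solid region. Net area = 484.50 mm².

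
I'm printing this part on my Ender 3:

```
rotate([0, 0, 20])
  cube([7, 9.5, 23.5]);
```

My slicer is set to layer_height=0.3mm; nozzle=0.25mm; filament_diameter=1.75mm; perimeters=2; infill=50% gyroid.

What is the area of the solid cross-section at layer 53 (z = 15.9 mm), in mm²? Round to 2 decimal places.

66.50 mm²

At z = 15.9 mm: the cube (footprint 7×9.5) is included at this height (area 66.50 mm²); (whole slice rotated 20° about Z — lengths, areas and connectivity unchanged). Overall, the cross-section is a single solid region. Net area = 66.50 mm².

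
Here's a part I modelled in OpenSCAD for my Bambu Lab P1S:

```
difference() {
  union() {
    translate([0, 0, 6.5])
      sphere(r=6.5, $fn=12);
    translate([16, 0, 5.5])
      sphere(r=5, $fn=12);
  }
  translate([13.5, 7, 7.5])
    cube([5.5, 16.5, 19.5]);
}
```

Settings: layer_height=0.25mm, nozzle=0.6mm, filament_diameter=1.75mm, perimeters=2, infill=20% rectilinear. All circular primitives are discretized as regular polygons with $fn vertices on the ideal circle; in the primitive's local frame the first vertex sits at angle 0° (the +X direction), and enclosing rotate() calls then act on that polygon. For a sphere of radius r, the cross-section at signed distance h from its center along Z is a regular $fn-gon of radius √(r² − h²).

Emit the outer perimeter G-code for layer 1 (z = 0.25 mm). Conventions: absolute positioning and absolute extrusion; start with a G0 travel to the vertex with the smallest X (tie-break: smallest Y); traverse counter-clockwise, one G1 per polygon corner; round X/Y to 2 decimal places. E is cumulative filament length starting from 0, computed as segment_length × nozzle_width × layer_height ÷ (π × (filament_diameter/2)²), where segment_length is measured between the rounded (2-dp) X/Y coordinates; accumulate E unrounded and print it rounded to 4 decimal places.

At z = 0.25 mm: the r=6.5 sphere slices to a regular 12-gon of circumradius 1.785 (√(r²−h²) with h=6.25 from center); the sphere at (16, 0) is not intersected at this z (|z−center|=5.250 > r=5); Combining (union): only the r=6.5 sphere is present, so the union is just that shape — 1 connected region; the cube at (13.5, 7) is absent (z outside [7.5, 27]); Taking the first minus the rest: none of the subtracted shapes is present at this height, so that combined region is unchanged — 1 connected region. The outline is a single polygon with 12 vertices. Extrusion per mm of travel: 0.6 × 0.25 / (π × 0.875²) = 0.062363. Accumulating E over each segment gives final E = 0.6927.

G0 X-1.79 Y0.00 Z0.25
G1 X-1.55 Y-0.89 E0.0575
G1 X-0.89 Y-1.55 E0.1157
G1 X0.00 Y-1.79 E0.1732
G1 X0.89 Y-1.55 E0.2307
G1 X1.55 Y-0.89 E0.2889
G1 X1.79 Y0.00 E0.3464
G1 X1.55 Y0.89 E0.4038
G1 X0.89 Y1.55 E0.4621
G1 X0.00 Y1.79 E0.5195
G1 X-0.89 Y1.55 E0.5770
G1 X-1.55 Y0.89 E0.6352
G1 X-1.79 Y0.00 E0.6927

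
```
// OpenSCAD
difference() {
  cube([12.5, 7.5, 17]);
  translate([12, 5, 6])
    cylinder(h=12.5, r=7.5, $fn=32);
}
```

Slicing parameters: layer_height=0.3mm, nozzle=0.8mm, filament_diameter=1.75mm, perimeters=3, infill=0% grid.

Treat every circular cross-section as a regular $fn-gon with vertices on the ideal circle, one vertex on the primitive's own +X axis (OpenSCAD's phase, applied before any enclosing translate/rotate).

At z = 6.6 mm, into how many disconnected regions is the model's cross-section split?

1

At z = 6.6 mm: the cube (footprint 12.5×7.5) is included at this height; the cylinder at (12, 5): section is a regular 32-gon, circumradius r=7.5; Taking the first minus the rest: starting from the 12.5×7.5 cube, the r=7.5 cylinder at (12, 5) partially overlaps it — only the 56.45 mm² overlap (of its 175.58 mm²) is removed, clipping the outline — 1 connected region. The result has 1 disconnected region.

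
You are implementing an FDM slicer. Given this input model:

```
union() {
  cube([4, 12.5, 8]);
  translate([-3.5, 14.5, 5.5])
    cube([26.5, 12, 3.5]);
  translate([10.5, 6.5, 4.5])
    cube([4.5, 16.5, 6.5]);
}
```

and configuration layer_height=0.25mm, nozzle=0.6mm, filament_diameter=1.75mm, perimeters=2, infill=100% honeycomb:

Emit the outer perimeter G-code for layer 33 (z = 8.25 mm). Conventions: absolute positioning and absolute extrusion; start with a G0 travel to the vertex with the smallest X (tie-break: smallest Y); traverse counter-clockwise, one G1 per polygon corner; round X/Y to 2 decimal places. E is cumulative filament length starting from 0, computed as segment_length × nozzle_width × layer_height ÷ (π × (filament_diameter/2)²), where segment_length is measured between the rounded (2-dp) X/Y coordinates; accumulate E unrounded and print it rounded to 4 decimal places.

G0 X-3.50 Y14.50 Z8.25
G1 X10.50 Y14.50 E0.8731
G1 X10.50 Y6.50 E1.3720
G1 X15.00 Y6.50 E1.6526
G1 X15.00 Y14.50 E2.1515
G1 X23.00 Y14.50 E2.6504
G1 X23.00 Y26.50 E3.3988
G1 X-3.50 Y26.50 E5.0514
G1 X-3.50 Y14.50 E5.7997

At z = 8.25 mm: the cube is not intersected at this z (z outside [0, 8]); the cube at (-3.5, 14.5) is present — its section is the full 26.5×12 rectangle; the cube at (10.5, 6.5) is present — its section is the full 4.5×16.5 rectangle; Merging all regions: the regions partially overlap (shared area 38.25 mm²), so overlapping operands fuse into one piece — 1 connected region. The outline is a single polygon with 8 vertices. Extrusion per mm of travel: 0.6 × 0.25 / (π × 0.875²) = 0.062363. Accumulating E over each segment gives final E = 5.7997.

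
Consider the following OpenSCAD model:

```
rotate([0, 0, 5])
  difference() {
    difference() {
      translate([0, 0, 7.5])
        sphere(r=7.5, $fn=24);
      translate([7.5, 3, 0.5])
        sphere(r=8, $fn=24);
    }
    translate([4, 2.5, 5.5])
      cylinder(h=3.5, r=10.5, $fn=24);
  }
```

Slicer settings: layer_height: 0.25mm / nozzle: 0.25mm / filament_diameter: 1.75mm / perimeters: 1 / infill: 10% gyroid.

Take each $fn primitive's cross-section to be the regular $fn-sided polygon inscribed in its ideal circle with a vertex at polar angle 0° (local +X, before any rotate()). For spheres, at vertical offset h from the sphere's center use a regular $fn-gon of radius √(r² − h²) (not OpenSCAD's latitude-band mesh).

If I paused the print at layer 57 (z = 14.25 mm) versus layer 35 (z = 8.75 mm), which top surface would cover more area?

Layer 57 (z = 14.25): the sphere: section is a regular 24-gon, circumradius = √(r²−h²) = √(7.5²−6.75²) = 3.269 (area = (24/2)·3.269²·sin(360°/24) = 33.19 mm²); the sphere at (7.5, 3) is not intersected at this z (|z−center|=13.750 > r=8); Taking the first minus the rest: none of the subtracted shapes is present at this height, so the r=7.5 sphere is unchanged — area = 33.19 mm²; the cylinder at (4, 2.5) is not intersected at this z (z outside [5.5, 9]); After the difference (first − rest): none of the subtracted shapes is present at this height, so the result so far is unchanged — area = 33.19 mm²; (rotated 5° about Z; rotation is an isometry so areas/perimeters/island counts are preserved). So its area = 33.19 mm². Layer 35 (z = 8.75): the sphere: section is a regular 24-gon, circumradius = √(r²−h²) = √(7.5²−1.25²) = 7.395 (area = (24/2)·7.395²·sin(360°/24) = 169.85 mm²); the sphere at (7.5, 3) is absent (|z−center|=8.250 > r=8); Subtracting the remaining from the first: none of the subtracted shapes is present at this height, so the r=7.5 sphere is unchanged — area = 169.85 mm²; the cylinder at (4, 2.5): section is a regular 24-gon, circumradius r=10.5 (area = (24/2)·10.500²·sin(360°/24) = 342.42 mm²); Taking the first minus the rest: starting from that combined region (169.85 mm²), the r=10.5 cylinder at (4, 2.5) partially overlaps it — only the 153.90 mm² overlap (of its 342.42 mm²) is removed, clipping the outline — area = 15.95 mm²; (rotated 5° about Z; rotation is an isometry so areas/perimeters/island counts are preserved). So its area = 15.95 mm². Layer 57 is larger (33.19 vs 15.95 mm²).

layer 57 (z = 14.25 mm)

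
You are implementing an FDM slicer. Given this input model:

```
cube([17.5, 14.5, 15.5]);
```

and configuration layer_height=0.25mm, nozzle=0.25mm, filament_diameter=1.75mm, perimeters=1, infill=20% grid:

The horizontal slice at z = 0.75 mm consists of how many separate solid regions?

At z = 0.75 mm: the 17.5×14.5 cube contributes its full rectangle. The result has 1 disconnected region.

1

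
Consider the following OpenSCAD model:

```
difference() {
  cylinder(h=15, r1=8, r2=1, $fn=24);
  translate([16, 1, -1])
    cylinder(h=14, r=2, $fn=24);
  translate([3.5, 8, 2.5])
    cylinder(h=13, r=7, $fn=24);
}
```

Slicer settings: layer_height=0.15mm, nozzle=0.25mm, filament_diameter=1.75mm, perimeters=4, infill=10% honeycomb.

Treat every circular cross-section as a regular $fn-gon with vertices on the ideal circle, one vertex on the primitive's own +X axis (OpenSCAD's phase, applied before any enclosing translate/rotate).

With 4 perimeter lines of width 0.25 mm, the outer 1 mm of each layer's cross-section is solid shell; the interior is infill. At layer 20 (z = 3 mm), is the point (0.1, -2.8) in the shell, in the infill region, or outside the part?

At z = 3 mm: the cone: at t=0.200 of its height the radius interpolates to r₁+(r₂−r₁)t = 6.600, giving a regular 24-gon of that circumradius; the cylinder at (16, 1): section is a regular 24-gon, circumradius r=2; the cylinder at (3.5, 8): section is a regular 24-gon, circumradius r=7; Subtracting the remaining from the first: starting from the cone, the r=2 cylinder at (16, 1) misses the remaining region (no effect); the r=7 cylinder at (3.5, 8) partially overlaps it — only the 34.31 mm² overlap (of its 152.19 mm²) is removed, clipping the outline — 1 connected region. Overall, the cross-section is a single solid region. The nearest boundary edge runs (1.71, -6.38)→(-0.00, -6.60); distance from the point to it = 3.75 mm. The point is inside the cross-section and 3.75 mm from the nearest boundary — more than the 1 mm shell width (4 × 0.25), so it's in the infill interior.

infill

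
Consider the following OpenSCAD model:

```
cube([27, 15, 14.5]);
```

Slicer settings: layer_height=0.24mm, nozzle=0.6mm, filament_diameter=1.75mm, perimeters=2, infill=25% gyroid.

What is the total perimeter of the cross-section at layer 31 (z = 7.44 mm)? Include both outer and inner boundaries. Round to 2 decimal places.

84.00 mm

At z = 7.44 mm: the 27×15 cube contributes its full rectangle (perimeter 84.00 mm). Overall, the cross-section is a single solid region. Total boundary length (outer) = 84.00 mm.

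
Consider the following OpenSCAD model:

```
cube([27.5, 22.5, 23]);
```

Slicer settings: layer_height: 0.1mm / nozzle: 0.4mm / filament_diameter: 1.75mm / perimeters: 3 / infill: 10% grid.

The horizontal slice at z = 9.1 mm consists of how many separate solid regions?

At z = 9.1 mm: the cube is present — its section is the full 27.5×22.5 rectangle. The result has 1 disconnected region.

1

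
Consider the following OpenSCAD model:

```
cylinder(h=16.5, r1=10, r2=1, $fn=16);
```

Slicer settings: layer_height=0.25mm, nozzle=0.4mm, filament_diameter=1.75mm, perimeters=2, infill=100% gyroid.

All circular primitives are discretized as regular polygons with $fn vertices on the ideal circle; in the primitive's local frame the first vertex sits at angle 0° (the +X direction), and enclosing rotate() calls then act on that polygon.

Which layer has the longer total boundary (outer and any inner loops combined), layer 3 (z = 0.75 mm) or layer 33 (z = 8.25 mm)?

layer 3 (z = 0.75 mm)

Layer 3 (z = 0.75): the cone: at t=0.045 of its height the radius interpolates to r₁+(r₂−r₁)t = 9.591, giving a regular 16-gon of that circumradius (perimeter = 2·16·9.591·sin(180°/16) = 59.87 mm). So its perimeter = 59.87 mm. Layer 33 (z = 8.25): the cone: at t=0.500 of its height the radius interpolates to r₁+(r₂−r₁)t = 5.500, giving a regular 16-gon of that circumradius (perimeter = 2·16·5.500·sin(180°/16) = 34.34 mm). So its perimeter = 34.34 mm. Layer 3 is larger (59.87 vs 34.34 mm).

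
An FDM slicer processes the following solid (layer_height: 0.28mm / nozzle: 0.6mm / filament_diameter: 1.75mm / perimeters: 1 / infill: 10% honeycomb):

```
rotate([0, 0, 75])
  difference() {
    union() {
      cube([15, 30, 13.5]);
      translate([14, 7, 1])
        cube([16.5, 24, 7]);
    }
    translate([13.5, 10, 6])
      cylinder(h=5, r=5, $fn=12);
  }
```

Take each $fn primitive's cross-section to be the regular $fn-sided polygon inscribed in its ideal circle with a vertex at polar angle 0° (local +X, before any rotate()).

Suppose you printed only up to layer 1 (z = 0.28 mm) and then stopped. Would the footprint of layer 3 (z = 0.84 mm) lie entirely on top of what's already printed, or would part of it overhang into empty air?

entirely on top

Compare the two slices. At z = 0.28: the cube (footprint 15×30) is included at this height (area 450.00 mm²); the cube at (14, 7) is not intersected at this z (z outside [1, 8]); Combining (union): only the 15×30 cube is present, so the union is just that shape — area = 450.00 mm²; the cylinder at (13.5, 10) does not reach this height (z outside [6, 11]); Subtracting the remaining from the first: none of the subtracted shapes is present at this height, so that combined region is unchanged — area = 450.00 mm²; (rotated 75° about Z; rotation is an isometry so areas/perimeters/island counts are preserved). At z = 0.84: the 15×30 cube contributes its full rectangle (area 450.00 mm²); the cube at (14, 7) is not intersected at this z (z outside [1, 8]); Merging all regions: only the 15×30 cube is present, so the union is just that shape — area = 450.00 mm²; the cylinder at (13.5, 10) is absent (z outside [6, 11]); After the difference (first − rest): none of the subtracted shapes is present at this height, so the result so far is unchanged — area = 450.00 mm²; (whole slice rotated 75° about Z — lengths, areas and connectivity unchanged). Checking containment: the cross-section at z = 0.84 is a subset of the cross-section at z = 0.28.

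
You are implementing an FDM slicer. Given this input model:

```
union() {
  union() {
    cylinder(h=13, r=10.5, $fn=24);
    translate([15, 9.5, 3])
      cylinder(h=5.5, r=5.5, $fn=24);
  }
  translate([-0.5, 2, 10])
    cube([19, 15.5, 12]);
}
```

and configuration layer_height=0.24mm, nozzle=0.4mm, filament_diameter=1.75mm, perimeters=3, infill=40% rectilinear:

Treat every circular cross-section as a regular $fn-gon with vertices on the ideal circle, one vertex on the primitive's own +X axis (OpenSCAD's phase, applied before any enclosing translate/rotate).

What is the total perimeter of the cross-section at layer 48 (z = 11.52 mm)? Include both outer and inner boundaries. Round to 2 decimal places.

100.68 mm

At z = 11.52 mm: the r=10.5 cylinder contributes a regular 24-gon of circumradius 10.5 (perimeter = 2·24·10.500·sin(180°/24) = 65.79 mm); the cylinder at (15, 9.5) is absent (z outside [3, 8.5]); Merging all regions: only the r=10.5 cylinder is present, so the union is just that shape — boundary = 65.79 mm; the cube at (-0.5, 2) (footprint 19×15.5) is included at this height (perimeter 69.00 mm); Combining (union): the regions partially overlap (shared area 69.10 mm²), so the edge portions inside another operand are dropped and the merged outline is re-measured after clipping — boundary = 100.68 mm. Overall, the cross-section is a single solid region. Total boundary length (outer) = 100.68 mm.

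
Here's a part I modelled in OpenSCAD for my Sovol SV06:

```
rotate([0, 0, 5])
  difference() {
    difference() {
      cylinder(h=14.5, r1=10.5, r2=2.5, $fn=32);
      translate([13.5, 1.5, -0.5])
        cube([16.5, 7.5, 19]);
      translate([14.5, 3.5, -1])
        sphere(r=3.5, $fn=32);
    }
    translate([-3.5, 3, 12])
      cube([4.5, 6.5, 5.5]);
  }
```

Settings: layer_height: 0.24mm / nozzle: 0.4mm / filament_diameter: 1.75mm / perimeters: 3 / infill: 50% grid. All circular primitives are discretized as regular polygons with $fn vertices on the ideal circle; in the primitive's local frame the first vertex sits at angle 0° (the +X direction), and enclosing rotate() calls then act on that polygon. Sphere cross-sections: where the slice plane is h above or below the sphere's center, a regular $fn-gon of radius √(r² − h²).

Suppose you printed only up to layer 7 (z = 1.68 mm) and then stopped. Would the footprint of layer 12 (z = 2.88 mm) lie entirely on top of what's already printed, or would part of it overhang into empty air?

Compare the two slices. At z = 1.68: the cone contributes a regular 32-gon of circumradius 9.573 (interpolated between r1=10.5 and r2=2.5 at t=0.116) (area = (32/2)·9.573²·sin(360°/32) = 286.06 mm²); the cube at (13.5, 1.5) (footprint 16.5×7.5) is included at this height (area 123.75 mm²); the sphere at (14.5, 3.5): section is a regular 32-gon, circumradius = √(r²−h²) = √(3.5²−2.68²) = 2.251 (area = (32/2)·2.251²·sin(360°/32) = 15.82 mm²); Subtracting the remaining from the first: starting from the cone (286.06 mm²), the 16.5×7.5 cube at (13.5, 1.5) misses the remaining region (no effect); the r=3.5 sphere at (14.5, 3.5) misses the remaining region (no effect) — area = 286.06 mm²; the cube at (-3.5, 3) is not intersected at this z (z outside [12, 17.5]); Subtracting the remaining from the first: none of the subtracted shapes is present at this height, so that combined region is unchanged — area = 286.06 mm²; (whole slice rotated 5° about Z — lengths, areas and connectivity unchanged). At z = 2.88: the cone (r1=10.5→r2=2.5) has section circumradius 8.911 here — a regular 32-gon (area = (32/2)·8.911²·sin(360°/32) = 247.86 mm²); the cube at (13.5, 1.5) is present — its section is the full 16.5×7.5 rectangle (area 123.75 mm²); the sphere at (14.5, 3.5) does not reach this height (|z−center|=3.880 > r=3.5); Subtracting the remaining from the first: starting from the cone (247.86 mm²), the 16.5×7.5 cube at (13.5, 1.5) misses the remaining region (no effect) — area = 247.86 mm²; the cube at (-3.5, 3) does not reach this height (z outside [12, 17.5]); Subtracting the remaining from the first: none of the subtracted shapes is present at this height, so the result so far is unchanged — area = 247.86 mm²; (rotated 5° about Z; rotation is an isometry so areas/perimeters/island counts are preserved). Checking containment: the cross-section at z = 2.88 is a subset of the cross-section at z = 1.68.

entirely on top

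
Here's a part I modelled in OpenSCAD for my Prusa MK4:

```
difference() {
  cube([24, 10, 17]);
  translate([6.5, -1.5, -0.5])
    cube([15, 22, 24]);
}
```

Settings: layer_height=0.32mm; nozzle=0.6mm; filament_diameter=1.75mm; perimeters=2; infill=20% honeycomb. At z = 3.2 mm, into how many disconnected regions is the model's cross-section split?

At z = 3.2 mm: the cube (footprint 24×10) is included at this height; the 15×22 cube at (6.5, -1.5) contributes its full rectangle; Subtracting the remaining from the first: starting from the 24×10 cube, the 15×22 cube at (6.5, -1.5) partially overlaps it — only the 150.00 mm² overlap (of its 330.00 mm²) is removed, clipping the outline — 2 connected regions. The result has 2 disconnected regions.

2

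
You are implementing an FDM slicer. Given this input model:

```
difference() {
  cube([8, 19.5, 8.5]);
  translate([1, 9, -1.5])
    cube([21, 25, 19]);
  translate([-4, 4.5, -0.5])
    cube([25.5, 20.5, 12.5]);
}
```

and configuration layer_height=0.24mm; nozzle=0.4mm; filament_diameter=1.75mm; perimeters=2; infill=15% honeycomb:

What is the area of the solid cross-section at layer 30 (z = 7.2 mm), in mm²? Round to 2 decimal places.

36.00 mm²

At z = 7.2 mm: the 8×19.5 cube contributes its full rectangle (area 156.00 mm²); the 21×25 cube at (1, 9) contributes its full rectangle (area 525.00 mm²); the cube at (-4, 4.5) is present — its section is the full 25.5×20.5 rectangle (area 522.75 mm²); After the difference (first − rest): starting from the 8×19.5 cube (156.00 mm²), the 21×25 cube at (1, 9) partially overlaps it — only the 73.50 mm² overlap (of its 525.00 mm²) is removed, clipping the outline; the 25.5×20.5 cube at (-4, 4.5) partially overlaps it — only the 46.50 mm² overlap (of its 522.75 mm²) is removed, clipping the outline — area = 36.00 mm². Overall, the cross-section is a single solid region. Net area = 36.00 mm².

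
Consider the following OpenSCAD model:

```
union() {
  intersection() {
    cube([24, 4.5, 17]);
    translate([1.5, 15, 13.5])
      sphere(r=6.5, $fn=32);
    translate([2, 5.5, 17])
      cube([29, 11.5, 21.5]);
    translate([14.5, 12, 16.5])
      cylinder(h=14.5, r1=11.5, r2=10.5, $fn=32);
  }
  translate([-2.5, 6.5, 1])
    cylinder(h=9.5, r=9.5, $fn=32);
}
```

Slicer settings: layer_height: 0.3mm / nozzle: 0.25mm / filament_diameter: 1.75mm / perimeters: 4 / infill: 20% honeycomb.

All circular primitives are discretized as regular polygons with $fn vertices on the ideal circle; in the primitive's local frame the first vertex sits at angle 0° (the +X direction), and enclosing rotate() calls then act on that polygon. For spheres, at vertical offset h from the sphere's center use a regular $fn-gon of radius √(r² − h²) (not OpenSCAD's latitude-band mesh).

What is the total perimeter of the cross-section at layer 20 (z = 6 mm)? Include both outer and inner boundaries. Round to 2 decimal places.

At z = 6 mm: the cube (footprint 24×4.5) is included at this height (perimeter 57.00 mm); the sphere at (1.5, 15) is not intersected at this z (|z−center|=7.500 > r=6.5); the cube at (2, 5.5) is not intersected at this z (z outside [17, 38.5]); the cone at (14.5, 12) is absent (z outside [16.5, 31]); Keeping only the common overlap: at least one operand is absent at this height, so nothing remains; the r=9.5 cylinder at (-2.5, 6.5) gives a regular 32-gon of circumradius 9.5 (constant along its height) (perimeter = 2·32·9.500·sin(180°/32) = 59.59 mm); Merging all regions: only the r=9.5 cylinder at (-2.5, 6.5) is present, so the union is just that shape — boundary = 59.59 mm. Overall, the cross-section is a single solid region. Total boundary length (outer) = 59.59 mm.

59.59 mm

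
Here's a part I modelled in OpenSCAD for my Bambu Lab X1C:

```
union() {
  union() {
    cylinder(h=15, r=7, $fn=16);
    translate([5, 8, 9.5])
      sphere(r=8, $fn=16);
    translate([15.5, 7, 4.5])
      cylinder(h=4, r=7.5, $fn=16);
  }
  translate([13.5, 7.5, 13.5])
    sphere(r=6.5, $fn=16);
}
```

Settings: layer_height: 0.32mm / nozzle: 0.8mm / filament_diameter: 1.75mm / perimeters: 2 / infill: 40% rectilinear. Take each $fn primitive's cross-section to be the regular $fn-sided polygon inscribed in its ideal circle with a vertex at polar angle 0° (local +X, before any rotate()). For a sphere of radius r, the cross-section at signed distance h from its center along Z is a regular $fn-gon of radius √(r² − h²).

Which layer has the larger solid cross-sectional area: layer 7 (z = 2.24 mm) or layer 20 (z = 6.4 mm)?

Layer 7 (z = 2.24): the r=7 cylinder gives a regular 16-gon of circumradius 7 (constant along its height) (area = (16/2)·7.000²·sin(360°/16) = 150.01 mm²); the r=8 sphere at (5, 8) contributes a regular 16-gon of circumradius √(8²−7.26²) = 3.360 (area = (16/2)·3.360²·sin(360°/16) = 34.57 mm²); the cylinder at (15.5, 7) does not reach this height (z outside [4.5, 8.5]); Taking the union: the regions partially overlap — summed areas 184.58 mm² minus the doubly-counted overlap 2.00 mm² gives 182.58 mm² — area = 182.58 mm²; the sphere at (13.5, 7.5) is not intersected at this z (|z−center|=11.260 > r=6.5); Taking the union: only the result so far is present, so the union is just that shape — area = 182.58 mm². So its area = 182.58 mm². Layer 20 (z = 6.4): the r=7 cylinder gives a regular 16-gon of circumradius 7 (constant along its height) (area = (16/2)·7.000²·sin(360°/16) = 150.01 mm²); the r=8 sphere at (5, 8) contributes a regular 16-gon of circumradius √(8²−3.1²) = 7.375 (area = (16/2)·7.375²·sin(360°/16) = 166.51 mm²); the r=7.5 cylinder at (15.5, 7) contributes a regular 16-gon of circumradius 7.5 (area = (16/2)·7.500²·sin(360°/16) = 172.21 mm²); Taking the union: the regions partially overlap — summed areas 488.73 mm² minus the doubly-counted overlap 63.93 mm² gives 424.80 mm² — area = 424.80 mm²; the sphere at (13.5, 7.5) is absent (|z−center|=7.100 > r=6.5); Taking the union: only the result so far is present, so the union is just that shape — area = 424.80 mm². So its area = 424.80 mm². Layer 20 is larger (424.80 vs 182.58 mm²).

layer 20 (z = 6.4 mm)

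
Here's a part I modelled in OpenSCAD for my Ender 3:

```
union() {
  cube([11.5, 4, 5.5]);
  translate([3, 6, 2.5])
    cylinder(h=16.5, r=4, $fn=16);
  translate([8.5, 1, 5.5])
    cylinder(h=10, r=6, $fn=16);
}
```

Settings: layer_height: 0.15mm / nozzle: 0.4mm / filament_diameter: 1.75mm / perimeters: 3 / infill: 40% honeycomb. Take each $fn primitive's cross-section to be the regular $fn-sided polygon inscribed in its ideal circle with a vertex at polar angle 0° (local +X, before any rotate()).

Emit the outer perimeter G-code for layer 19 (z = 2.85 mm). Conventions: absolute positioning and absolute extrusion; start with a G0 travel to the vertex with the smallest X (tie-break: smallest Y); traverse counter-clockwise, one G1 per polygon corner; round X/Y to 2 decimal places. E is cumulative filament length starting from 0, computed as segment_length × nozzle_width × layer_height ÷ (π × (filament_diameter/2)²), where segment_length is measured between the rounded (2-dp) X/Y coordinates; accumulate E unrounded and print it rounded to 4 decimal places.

At z = 2.85 mm: the 11.5×4 cube contributes its full rectangle; the cylinder at (3, 6): section is a regular 16-gon, circumradius r=4; the cylinder at (8.5, 1) does not reach this height (z outside [5.5, 15.5]); Taking the union: the regions partially overlap (shared area 9.28 mm²), so overlapping operands fuse into one piece — 1 connected region. The outline is a single polygon with 16 vertices. Extrusion per mm of travel: 0.4 × 0.15 / (π × 0.875²) = 0.024945. Accumulating E over each segment gives final E = 1.0348.

G0 X-1.00 Y6.00 Z2.85
G1 X-0.70 Y4.47 E0.0389
G1 X0.00 Y3.43 E0.0702
G1 X0.00 Y0.00 E0.1557
G1 X11.50 Y0.00 E0.4426
G1 X11.50 Y4.00 E0.5424
G1 X6.38 Y4.00 E0.6701
G1 X6.70 Y4.47 E0.6843
G1 X7.00 Y6.00 E0.7232
G1 X6.70 Y7.53 E0.7621
G1 X5.83 Y8.83 E0.8011
G1 X4.53 Y9.70 E0.8401
G1 X3.00 Y10.00 E0.8790
G1 X1.47 Y9.70 E0.9179
G1 X0.17 Y8.83 E0.9569
G1 X-0.70 Y7.53 E0.9959
G1 X-1.00 Y6.00 E1.0348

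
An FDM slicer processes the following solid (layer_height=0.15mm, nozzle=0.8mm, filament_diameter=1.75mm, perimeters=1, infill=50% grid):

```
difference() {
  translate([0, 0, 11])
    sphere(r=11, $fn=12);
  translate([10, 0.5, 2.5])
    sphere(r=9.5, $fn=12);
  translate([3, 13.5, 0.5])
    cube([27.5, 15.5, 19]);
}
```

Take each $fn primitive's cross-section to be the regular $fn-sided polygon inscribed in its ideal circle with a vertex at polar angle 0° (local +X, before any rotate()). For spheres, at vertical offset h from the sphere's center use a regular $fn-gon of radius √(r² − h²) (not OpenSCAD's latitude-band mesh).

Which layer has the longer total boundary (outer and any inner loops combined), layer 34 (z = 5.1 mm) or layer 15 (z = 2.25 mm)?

layer 34 (z = 5.1 mm)

Layer 34 (z = 5.1): the r=11 sphere contributes a regular 12-gon of circumradius √(11²−5.9²) = 9.284 (perimeter = 2·12·9.284·sin(180°/12) = 57.67 mm); the r=9.5 sphere at (10, 0.5) slices to a regular 12-gon of circumradius 9.137 (√(r²−h²) with h=2.6 from center) (perimeter = 2·12·9.137·sin(180°/12) = 56.76 mm); the cube at (3, 13.5) (footprint 27.5×15.5) is included at this height (perimeter 86.00 mm); Subtracting the remaining from the first: starting from the r=11 sphere, the r=9.5 sphere at (10, 0.5) partially overlaps it — only the 83.79 mm² overlap (of its 250.47 mm²) is removed, clipping the outline; the 27.5×15.5 cube at (3, 13.5) misses the remaining region (no effect) — boundary = 57.72 mm. So its perimeter = 57.72 mm. Layer 15 (z = 2.25): the r=11 sphere slices to a regular 12-gon of circumradius 6.666 (√(r²−h²) with h=8.75 from center) (perimeter = 2·12·6.666·sin(180°/12) = 41.41 mm); the r=9.5 sphere at (10, 0.5) slices to a regular 12-gon of circumradius 9.497 (√(r²−h²) with h=0.25 from center) (perimeter = 2·12·9.497·sin(180°/12) = 58.99 mm); the cube at (3, 13.5) is present — its section is the full 27.5×15.5 rectangle (perimeter 86.00 mm); Taking the first minus the rest: starting from the r=11 sphere, the r=9.5 sphere at (10, 0.5) partially overlaps it — only the 48.03 mm² overlap (of its 270.56 mm²) is removed, clipping the outline; the 27.5×15.5 cube at (3, 13.5) misses the remaining region (no effect) — boundary = 39.78 mm. So its perimeter = 39.78 mm. Layer 34 is larger (57.72 vs 39.78 mm).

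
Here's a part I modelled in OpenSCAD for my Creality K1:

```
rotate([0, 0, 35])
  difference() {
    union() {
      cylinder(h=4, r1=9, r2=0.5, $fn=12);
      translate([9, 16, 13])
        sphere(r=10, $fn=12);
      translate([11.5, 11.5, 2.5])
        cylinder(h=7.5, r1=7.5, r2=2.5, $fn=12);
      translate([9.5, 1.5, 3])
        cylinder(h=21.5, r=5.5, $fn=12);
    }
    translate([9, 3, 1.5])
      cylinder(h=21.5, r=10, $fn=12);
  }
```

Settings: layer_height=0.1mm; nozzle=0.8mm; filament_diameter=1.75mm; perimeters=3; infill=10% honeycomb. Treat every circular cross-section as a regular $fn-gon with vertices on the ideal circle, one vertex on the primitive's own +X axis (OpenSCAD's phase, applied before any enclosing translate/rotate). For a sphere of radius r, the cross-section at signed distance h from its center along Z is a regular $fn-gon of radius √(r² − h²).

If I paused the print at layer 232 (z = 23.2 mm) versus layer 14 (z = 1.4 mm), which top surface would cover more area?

layer 14 (z = 1.4 mm)

Layer 232 (z = 23.2): the cone does not reach this height (z outside [0, 4]); the sphere at (9, 16) is not intersected at this z (|z−center|=10.200 > r=10); the cone at (11.5, 11.5) is absent (z outside [2.5, 10]); the r=5.5 cylinder at (9.5, 1.5) contributes a regular 12-gon of circumradius 5.5 (area = (12/2)·5.500²·sin(360°/12) = 90.75 mm²); Combining (union): only the r=5.5 cylinder at (9.5, 1.5) is present, so the union is just that shape — area = 90.75 mm²; the cylinder at (9, 3) is absent (z outside [1.5, 23]); Subtracting the remaining from the first: none of the subtracted shapes is present at this height, so that combined region is unchanged — area = 90.75 mm²; (rotated 35° about Z; rotation is an isometry so areas/perimeters/island counts are preserved). So its area = 90.75 mm². Layer 14 (z = 1.4): the cone (r1=9→r2=0.5) has section circumradius 6.025 here — a regular 12-gon (area = (12/2)·6.025²·sin(360°/12) = 108.90 mm²); the sphere at (9, 16) is not intersected at this z (|z−center|=11.600 > r=10); the cone at (11.5, 11.5) does not reach this height (z outside [2.5, 10]); the cylinder at (9.5, 1.5) does not reach this height (z outside [3, 24.5]); Combining (union): only the cone is present, so the union is just that shape — area = 108.90 mm²; the cylinder at (9, 3) is absent (z outside [1.5, 23]); Subtracting the remaining from the first: none of the subtracted shapes is present at this height, so that combined region is unchanged — area = 108.90 mm²; (rotated 35° about Z; rotation is an isometry so areas/perimeters/island counts are preserved). So its area = 108.90 mm². Layer 14 is larger (108.90 vs 90.75 mm²).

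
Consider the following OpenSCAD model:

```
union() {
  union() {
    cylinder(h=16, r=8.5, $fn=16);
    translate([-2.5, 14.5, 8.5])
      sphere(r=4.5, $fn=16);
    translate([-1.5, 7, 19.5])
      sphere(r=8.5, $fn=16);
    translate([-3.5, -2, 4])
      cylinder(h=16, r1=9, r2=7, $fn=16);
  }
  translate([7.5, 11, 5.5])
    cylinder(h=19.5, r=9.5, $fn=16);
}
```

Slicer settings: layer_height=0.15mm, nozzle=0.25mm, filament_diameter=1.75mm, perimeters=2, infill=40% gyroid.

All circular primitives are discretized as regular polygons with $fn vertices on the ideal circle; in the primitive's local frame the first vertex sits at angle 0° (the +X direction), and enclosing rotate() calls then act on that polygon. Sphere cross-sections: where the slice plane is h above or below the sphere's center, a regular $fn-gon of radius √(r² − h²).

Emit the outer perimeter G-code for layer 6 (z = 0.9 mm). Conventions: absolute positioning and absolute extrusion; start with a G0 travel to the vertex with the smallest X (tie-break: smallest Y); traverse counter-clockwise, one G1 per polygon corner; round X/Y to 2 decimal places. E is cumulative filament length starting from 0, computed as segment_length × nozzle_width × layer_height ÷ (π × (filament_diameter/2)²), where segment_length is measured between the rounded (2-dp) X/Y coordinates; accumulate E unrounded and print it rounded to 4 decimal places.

G0 X-8.50 Y0.00 Z0.90
G1 X-7.85 Y-3.25 E0.0517
G1 X-6.01 Y-6.01 E0.1034
G1 X-3.25 Y-7.85 E0.1551
G1 X0.00 Y-8.50 E0.2068
G1 X3.25 Y-7.85 E0.2585
G1 X6.01 Y-6.01 E0.3102
G1 X7.85 Y-3.25 E0.3619
G1 X8.50 Y0.00 E0.4136
G1 X7.85 Y3.25 E0.4652
G1 X6.01 Y6.01 E0.5169
G1 X3.25 Y7.85 E0.5687
G1 X0.00 Y8.50 E0.6203
G1 X-3.25 Y7.85 E0.6720
G1 X-6.01 Y6.01 E0.7237
G1 X-7.85 Y3.25 E0.7754
G1 X-8.50 Y0.00 E0.8271

At z = 0.9 mm: the cylinder: section is a regular 16-gon, circumradius r=8.5; the sphere at (-2.5, 14.5) is absent (|z−center|=7.600 > r=4.5); the sphere at (-1.5, 7) does not reach this height (|z−center|=18.600 > r=8.5); the cone at (-3.5, -2) is absent (z outside [4, 20]); Combining (union): only the r=8.5 cylinder is present, so the union is just that shape — 1 connected region; the cylinder at (7.5, 11) is absent (z outside [5.5, 25]); Taking the union: only that combined region is present, so the union is just that shape — 1 connected region. The outline is a single polygon with 16 vertices. Extrusion per mm of travel: 0.25 × 0.15 / (π × 0.875²) = 0.015591. Accumulating E over each segment gives final E = 0.8271.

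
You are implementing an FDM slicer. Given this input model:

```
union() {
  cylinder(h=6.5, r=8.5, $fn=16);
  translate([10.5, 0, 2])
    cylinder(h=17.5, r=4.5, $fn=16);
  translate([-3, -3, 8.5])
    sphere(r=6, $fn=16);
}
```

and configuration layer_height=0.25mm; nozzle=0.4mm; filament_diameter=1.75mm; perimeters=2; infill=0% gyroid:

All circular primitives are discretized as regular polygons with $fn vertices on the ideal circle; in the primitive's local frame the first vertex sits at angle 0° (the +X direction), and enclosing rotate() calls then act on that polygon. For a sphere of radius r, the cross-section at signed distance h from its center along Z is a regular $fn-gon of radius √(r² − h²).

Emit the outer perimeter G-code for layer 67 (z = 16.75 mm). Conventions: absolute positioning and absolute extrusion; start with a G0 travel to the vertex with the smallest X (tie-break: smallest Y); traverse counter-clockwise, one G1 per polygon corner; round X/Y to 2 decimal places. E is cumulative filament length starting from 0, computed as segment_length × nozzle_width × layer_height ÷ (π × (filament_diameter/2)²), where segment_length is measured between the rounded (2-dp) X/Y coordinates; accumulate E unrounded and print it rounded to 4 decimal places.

G0 X6.00 Y0.00 Z16.75
G1 X6.34 Y-1.72 E0.0729
G1 X7.32 Y-3.18 E0.1460
G1 X8.78 Y-4.16 E0.2191
G1 X10.50 Y-4.50 E0.2920
G1 X12.22 Y-4.16 E0.3649
G1 X13.68 Y-3.18 E0.4380
G1 X14.66 Y-1.72 E0.5111
G1 X15.00 Y0.00 E0.5840
G1 X14.66 Y1.72 E0.6569
G1 X13.68 Y3.18 E0.7300
G1 X12.22 Y4.16 E0.8031
G1 X10.50 Y4.50 E0.8760
G1 X8.78 Y4.16 E0.9489
G1 X7.32 Y3.18 E1.0220
G1 X6.34 Y1.72 E1.0951
G1 X6.00 Y0.00 E1.1680

At z = 16.75 mm: the cylinder is not intersected at this z (z outside [0, 6.5]); the cylinder at (10.5, 0): section is a regular 16-gon, circumradius r=4.5; the sphere at (-3, -3) is absent (|z−center|=8.250 > r=6); Taking the union: only the r=4.5 cylinder at (10.5, 0) is present, so the union is just that shape — 1 connected region. The outline is a single polygon with 16 vertices. Extrusion per mm of travel: 0.4 × 0.25 / (π × 0.875²) = 0.041575. Accumulating E over each segment gives final E = 1.1680.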